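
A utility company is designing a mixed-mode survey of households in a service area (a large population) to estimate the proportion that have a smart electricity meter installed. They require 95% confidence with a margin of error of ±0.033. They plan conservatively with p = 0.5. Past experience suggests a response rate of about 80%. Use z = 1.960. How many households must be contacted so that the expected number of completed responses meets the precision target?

1103

Completed interviews needed: n₀ = 1.960² × 0.2500 / 0.033² ≈ 881.91 → 882.
At an 80% response rate, contacts needed = 882 / 0.80 ≈ 1102.50 → 1103.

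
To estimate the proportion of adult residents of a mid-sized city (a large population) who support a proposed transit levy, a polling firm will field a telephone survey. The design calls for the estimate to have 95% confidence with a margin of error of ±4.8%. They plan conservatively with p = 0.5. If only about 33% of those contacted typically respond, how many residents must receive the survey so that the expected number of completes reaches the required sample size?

For 95% confidence, z = 1.960.
Completed interviews needed: n₀ = 1.960² × 0.2500 / 0.048² ≈ 416.84 → 417.
At a 33% response rate, contacts needed = 417 / 0.33 ≈ 1263.64 → 1264.

1264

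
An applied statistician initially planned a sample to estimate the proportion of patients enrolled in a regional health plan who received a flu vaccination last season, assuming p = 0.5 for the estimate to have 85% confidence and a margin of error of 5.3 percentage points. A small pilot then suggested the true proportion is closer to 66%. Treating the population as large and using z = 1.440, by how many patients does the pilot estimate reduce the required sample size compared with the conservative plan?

Conservative (p = 0.5): n = 1.440² × 0.25 / 0.053² ≈ 184.55 → 185.
Using p = 0.66: p(1−p) = 0.2244, so n = 1.440² × 0.2244 / 0.053² ≈ 165.65 → 166.
Reduction: 185 − 166 = 19.

19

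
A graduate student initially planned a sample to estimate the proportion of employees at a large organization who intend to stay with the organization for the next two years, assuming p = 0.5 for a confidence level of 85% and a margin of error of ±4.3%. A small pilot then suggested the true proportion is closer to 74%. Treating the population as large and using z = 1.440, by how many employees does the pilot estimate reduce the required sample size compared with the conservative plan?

Conservative (p = 0.5): n = 1.440² × 0.25 / 0.043² ≈ 280.37 → 281.
Using p = 0.74: p(1−p) = 0.1924, so n = 1.440² × 0.1924 / 0.043² ≈ 215.77 → 216.
Reduction: 281 − 216 = 65.

65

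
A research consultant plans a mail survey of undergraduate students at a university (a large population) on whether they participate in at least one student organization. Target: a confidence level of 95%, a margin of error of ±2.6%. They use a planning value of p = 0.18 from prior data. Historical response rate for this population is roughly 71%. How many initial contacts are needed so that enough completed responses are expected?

1182

For 95% confidence, z = 1.96.
Completed interviews needed: n₀ = 1.96² × 0.1476 / 0.026² ≈ 838.79 → 839.
At a 71% response rate, contacts needed = 839 / 0.71 ≈ 1181.69 → 1182.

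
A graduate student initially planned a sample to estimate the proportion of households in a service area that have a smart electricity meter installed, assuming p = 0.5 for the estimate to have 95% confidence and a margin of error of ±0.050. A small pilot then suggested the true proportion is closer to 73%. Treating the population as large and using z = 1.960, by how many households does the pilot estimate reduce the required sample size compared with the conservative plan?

Conservative (p = 0.5): n = 1.960² × 0.25 / 0.050² ≈ 384.16 → 385.
Using p = 0.73: p(1−p) = 0.1971, so n = 1.960² × 0.1971 / 0.050² ≈ 302.87 → 303.
Reduction: 385 − 303 = 82.

82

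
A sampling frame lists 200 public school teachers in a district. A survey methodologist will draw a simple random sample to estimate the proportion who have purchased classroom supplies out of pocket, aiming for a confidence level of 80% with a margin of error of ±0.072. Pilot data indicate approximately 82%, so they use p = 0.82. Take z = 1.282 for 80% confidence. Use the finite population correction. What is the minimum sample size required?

39

Unadjusted: n₀ = 1.282² × 0.82 × 0.18 / 0.072² ≈ 46.79, so n₀ = 47.
Finite population correction with N = 200: n = n₀ / (1 + (n₀−1)/N) = 47 / (1 + 46/200) = 47 / 1.2300 ≈ 38.21.
Rounding up, n = 39.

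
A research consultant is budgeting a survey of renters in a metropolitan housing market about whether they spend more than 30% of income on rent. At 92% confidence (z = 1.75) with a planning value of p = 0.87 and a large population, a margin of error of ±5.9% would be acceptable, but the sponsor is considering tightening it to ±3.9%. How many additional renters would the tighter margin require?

128

At ±5.9%: n = 1.75² × 0.1131 / 0.059² ≈ 99.50 → 100.
At ±3.9%: n = 1.75² × 0.1131 / 0.039² ≈ 227.72 → 228.
Additional respondents: 228 − 100 = 128.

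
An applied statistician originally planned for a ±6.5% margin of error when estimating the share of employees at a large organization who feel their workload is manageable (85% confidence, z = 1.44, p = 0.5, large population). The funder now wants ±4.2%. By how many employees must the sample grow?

171

At ±6.5%: n = 1.44² × 0.2500 / 0.065² ≈ 122.70 → 123.
At ±4.2%: n = 1.44² × 0.2500 / 0.042² ≈ 293.88 → 294.
Additional respondents: 294 − 123 = 171.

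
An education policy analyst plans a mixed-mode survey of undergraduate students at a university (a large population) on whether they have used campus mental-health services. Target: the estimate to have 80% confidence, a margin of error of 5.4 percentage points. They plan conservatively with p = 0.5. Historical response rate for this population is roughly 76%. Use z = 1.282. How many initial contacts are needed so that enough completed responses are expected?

186

Completed interviews needed: n₀ = 1.282² × 0.2500 / 0.054² ≈ 140.91 → 141.
At a 76% response rate, contacts needed = 141 / 0.76 ≈ 185.53 → 186.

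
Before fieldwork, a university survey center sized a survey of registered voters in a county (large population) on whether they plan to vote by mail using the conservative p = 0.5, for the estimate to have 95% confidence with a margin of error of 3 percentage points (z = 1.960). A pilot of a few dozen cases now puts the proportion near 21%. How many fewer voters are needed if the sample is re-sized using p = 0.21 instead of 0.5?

359

Conservative (p = 0.5): n = 1.960² × 0.25 / 0.030² ≈ 1067.11 → 1068.
Using p = 0.21: p(1−p) = 0.1659, so n = 1.960² × 0.1659 / 0.030² ≈ 708.13 → 709.
Reduction: 1068 − 709 = 359.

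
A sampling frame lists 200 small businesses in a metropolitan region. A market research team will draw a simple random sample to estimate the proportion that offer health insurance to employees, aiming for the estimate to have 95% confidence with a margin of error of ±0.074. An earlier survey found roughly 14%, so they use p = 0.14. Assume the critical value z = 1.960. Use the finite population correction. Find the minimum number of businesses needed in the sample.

60

Unadjusted: n₀ = 1.960² × 0.14 × 0.86 / 0.074² ≈ 84.46, so n₀ = 85.
Finite population correction with N = 200: n = n₀ / (1 + (n₀−1)/N) = 85 / (1 + 84/200) = 85 / 1.4200 ≈ 59.86.
Rounding up, n = 60.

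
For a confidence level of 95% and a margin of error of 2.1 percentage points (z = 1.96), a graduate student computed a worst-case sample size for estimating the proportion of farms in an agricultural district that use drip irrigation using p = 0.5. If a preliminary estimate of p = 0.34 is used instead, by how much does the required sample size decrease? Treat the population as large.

223

Conservative (p = 0.5): n = 1.96² × 0.25 / 0.021² ≈ 2177.78 → 2178.
Using p = 0.34: p(1−p) = 0.2244, so n = 1.96² × 0.2244 / 0.021² ≈ 1954.77 → 1955.
Reduction: 2178 − 1955 = 223.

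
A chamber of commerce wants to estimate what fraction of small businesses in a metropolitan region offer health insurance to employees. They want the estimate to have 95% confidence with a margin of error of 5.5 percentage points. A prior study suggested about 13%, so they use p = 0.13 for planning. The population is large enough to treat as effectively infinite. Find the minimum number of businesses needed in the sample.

144

For 95% confidence, z = 1.96.
With p = 0.13, p(1−p) = 0.1131.
n = z²·p(1−p)/E² = 1.96² × 0.1131 / 0.055² = 3.8416 × 0.1131 / 0.003025 ≈ 143.63.
Rounding up gives n = 144.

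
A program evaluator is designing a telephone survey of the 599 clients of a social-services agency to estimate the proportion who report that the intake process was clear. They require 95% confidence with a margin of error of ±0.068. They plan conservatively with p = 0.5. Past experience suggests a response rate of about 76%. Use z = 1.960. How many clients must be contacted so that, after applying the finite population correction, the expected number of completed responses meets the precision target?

204

Completed interviews needed (unadjusted): n₀ = 1.960² × 0.2500 / 0.068² ≈ 207.70 → 208.
FPC for N = 599: n = 208 / (1 + 207/599) = 208 / 1.3456 ≈ 154.58 → 155.
At a 76% response rate, contacts needed = 155 / 0.76 ≈ 203.95 → 204.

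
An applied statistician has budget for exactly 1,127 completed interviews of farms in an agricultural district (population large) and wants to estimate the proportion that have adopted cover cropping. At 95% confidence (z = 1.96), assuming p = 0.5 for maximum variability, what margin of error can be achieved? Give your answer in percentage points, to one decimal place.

2.9

SE(p̂) = √[p(1−p)/n] = √[0.2500/1127] = 0.01489.
E = z × SE = 1.96 × 0.01489 = 0.02919, or 2.9 percentage points.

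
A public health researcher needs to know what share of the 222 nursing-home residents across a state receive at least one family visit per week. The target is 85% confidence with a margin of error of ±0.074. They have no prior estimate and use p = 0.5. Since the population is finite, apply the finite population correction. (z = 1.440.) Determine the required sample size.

67

Unadjusted: n₀ = 1.440² × 0.50 × 0.50 / 0.074² ≈ 94.67, so n₀ = 95.
Finite population correction with N = 222: n = n₀ / (1 + (n₀−1)/N) = 95 / (1 + 94/222) = 95 / 1.4234 ≈ 66.74.
Rounding up, n = 67.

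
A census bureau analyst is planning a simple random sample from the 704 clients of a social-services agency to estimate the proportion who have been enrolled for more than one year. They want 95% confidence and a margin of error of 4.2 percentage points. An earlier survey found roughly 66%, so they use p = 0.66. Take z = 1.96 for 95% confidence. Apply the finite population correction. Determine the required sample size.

Unadjusted: n₀ = 1.96² × 0.66 × 0.34 / 0.042² ≈ 488.69, so n₀ = 489.
Finite population correction with N = 704: n = n₀ / (1 + (n₀−1)/N) = 489 / (1 + 488/704) = 489 / 1.6932 ≈ 288.81.
Rounding up, n = 289.

289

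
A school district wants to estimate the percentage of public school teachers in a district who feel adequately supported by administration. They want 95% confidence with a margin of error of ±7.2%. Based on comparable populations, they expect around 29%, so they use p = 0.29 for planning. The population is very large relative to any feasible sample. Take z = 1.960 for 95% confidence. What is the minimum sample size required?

153

With p = 0.29, p(1−p) = 0.2059.
n = z²·p(1−p)/E² = 1.960² × 0.2059 / 0.072² = 3.8416 × 0.2059 / 0.005184 ≈ 152.58.
Rounding up gives n = 153.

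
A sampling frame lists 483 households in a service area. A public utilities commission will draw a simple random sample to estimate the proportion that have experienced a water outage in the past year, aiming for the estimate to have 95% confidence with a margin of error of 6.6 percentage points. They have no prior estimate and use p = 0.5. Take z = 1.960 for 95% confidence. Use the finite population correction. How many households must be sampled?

Unadjusted: n₀ = 1.960² × 0.50 × 0.50 / 0.066² ≈ 220.48, so n₀ = 221.
Finite population correction with N = 483: n = n₀ / (1 + (n₀−1)/N) = 221 / (1 + 220/483) = 221 / 1.4555 ≈ 151.84.
Rounding up, n = 152.

152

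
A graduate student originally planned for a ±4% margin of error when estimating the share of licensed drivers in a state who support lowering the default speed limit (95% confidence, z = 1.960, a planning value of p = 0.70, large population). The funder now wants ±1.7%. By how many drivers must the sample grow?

2287

At ±4%: n = 1.960² × 0.2100 / 0.040² ≈ 504.21 → 505.
At ±1.7%: n = 1.960² × 0.2100 / 0.017² ≈ 2791.47 → 2792.
Additional respondents: 2792 − 505 = 2287.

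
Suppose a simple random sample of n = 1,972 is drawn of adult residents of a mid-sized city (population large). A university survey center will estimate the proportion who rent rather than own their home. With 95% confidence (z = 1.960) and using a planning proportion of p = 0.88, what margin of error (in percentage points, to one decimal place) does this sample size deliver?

SE(p̂) = √[p(1−p)/n] = √[0.1056/1972] = 0.00732.
E = z × SE = 1.960 × 0.00732 = 0.01434, or 1.4 percentage points.

1.4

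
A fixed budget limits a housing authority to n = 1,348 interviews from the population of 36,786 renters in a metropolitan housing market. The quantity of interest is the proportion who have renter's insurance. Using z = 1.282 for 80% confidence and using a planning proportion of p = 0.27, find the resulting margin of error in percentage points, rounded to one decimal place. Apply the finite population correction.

1.5

Finite-population factor: (N−n)/(N−1) = (36786−1348)/(36786−1) = 0.9634.
SE(p̂) = √[p(1−p)/n · (N−n)/(N−1)] = √[0.1971/1348 × 0.9634] = 0.01187.
E = z × SE = 1.282 × 0.01187 = 0.01522 ≈ 1.5 percentage points.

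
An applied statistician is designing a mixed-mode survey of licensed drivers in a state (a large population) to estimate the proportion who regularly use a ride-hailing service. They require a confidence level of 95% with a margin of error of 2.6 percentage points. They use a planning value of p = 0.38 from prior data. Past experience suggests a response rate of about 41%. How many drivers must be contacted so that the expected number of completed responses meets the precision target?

3266

For 95% confidence, z = 1.96.
Completed interviews needed: n₀ = 1.96² × 0.2356 / 0.026² ≈ 1338.88 → 1339.
At a 41% response rate, contacts needed = 1339 / 0.41 ≈ 3265.85 → 3266.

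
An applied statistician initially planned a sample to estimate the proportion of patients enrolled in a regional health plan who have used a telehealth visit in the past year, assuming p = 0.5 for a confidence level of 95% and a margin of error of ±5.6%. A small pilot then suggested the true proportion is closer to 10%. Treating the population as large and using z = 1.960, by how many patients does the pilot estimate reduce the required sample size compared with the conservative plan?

Conservative (p = 0.5): n = 1.960² × 0.25 / 0.056² ≈ 306.25 → 307.
Using p = 0.10: p(1−p) = 0.0900, so n = 1.960² × 0.0900 / 0.056² ≈ 110.25 → 111.
Reduction: 307 − 111 = 196.

196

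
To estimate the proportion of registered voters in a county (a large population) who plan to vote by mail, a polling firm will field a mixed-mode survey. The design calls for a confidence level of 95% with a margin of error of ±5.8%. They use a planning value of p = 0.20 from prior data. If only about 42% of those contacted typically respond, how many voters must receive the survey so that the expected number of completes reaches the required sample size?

436

For 95% confidence, z = 1.960.
Completed interviews needed: n₀ = 1.960² × 0.1600 / 0.058² ≈ 182.72 → 183.
At a 42% response rate, contacts needed = 183 / 0.42 ≈ 435.71 → 436.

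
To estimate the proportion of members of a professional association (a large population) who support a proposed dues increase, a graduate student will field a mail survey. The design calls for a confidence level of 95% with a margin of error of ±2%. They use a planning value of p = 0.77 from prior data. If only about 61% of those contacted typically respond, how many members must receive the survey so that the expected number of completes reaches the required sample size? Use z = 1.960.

Completed interviews needed: n₀ = 1.960² × 0.1771 / 0.020² ≈ 1700.87 → 1701.
At a 61% response rate, contacts needed = 1701 / 0.61 ≈ 2788.52 → 2789.

2789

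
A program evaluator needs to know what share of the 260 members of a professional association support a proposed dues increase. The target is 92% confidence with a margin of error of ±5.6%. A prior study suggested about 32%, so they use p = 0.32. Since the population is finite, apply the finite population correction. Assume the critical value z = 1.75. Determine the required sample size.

Unadjusted: n₀ = 1.75² × 0.32 × 0.68 / 0.056² ≈ 212.50, so n₀ = 213.
Finite population correction with N = 260: n = n₀ / (1 + (n₀−1)/N) = 213 / (1 + 212/260) = 213 / 1.8154 ≈ 117.33.
Rounding up, n = 118.

118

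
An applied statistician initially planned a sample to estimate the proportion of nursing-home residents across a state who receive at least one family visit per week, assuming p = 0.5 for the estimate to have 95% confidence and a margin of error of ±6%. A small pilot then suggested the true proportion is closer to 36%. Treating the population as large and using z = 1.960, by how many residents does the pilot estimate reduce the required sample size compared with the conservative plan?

21

Conservative (p = 0.5): n = 1.960² × 0.25 / 0.060² ≈ 266.78 → 267.
Using p = 0.36: p(1−p) = 0.2304, so n = 1.960² × 0.2304 / 0.060² ≈ 245.86 → 246.
Reduction: 267 − 246 = 21.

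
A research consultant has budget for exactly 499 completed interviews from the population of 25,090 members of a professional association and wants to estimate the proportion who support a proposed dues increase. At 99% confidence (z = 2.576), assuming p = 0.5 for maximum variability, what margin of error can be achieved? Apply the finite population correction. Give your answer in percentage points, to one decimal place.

Finite-population factor: (N−n)/(N−1) = (25090−499)/(25090−1) = 0.9802.
SE(p̂) = √[p(1−p)/n · (N−n)/(N−1)] = √[0.2500/499 × 0.9802] = 0.02216.
E = z × SE = 2.576 × 0.02216 = 0.05708 ≈ 5.7 percentage points.

5.7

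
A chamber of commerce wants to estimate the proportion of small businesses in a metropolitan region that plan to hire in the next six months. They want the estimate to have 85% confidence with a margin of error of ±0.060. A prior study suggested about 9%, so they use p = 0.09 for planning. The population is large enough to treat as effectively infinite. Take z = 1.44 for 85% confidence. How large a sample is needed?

48

With p = 0.09, p(1−p) = 0.0819.
n = z²·p(1−p)/E² = 1.44² × 0.0819 / 0.060² = 2.0736 × 0.0819 / 0.003600 ≈ 47.17.
Rounding up gives n = 48.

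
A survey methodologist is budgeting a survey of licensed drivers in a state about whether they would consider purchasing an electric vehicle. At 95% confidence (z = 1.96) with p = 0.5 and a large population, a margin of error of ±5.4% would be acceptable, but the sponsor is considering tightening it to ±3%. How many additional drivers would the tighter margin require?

738

At ±5.4%: n = 1.96² × 0.2500 / 0.054² ≈ 329.36 → 330.
At ±3%: n = 1.96² × 0.2500 / 0.030² ≈ 1067.11 → 1068.
Additional respondents: 1068 − 330 = 738.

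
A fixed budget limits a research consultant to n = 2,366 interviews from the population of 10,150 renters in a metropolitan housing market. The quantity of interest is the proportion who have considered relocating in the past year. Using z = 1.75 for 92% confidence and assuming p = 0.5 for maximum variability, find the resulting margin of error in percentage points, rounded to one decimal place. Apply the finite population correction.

Finite-population factor: (N−n)/(N−1) = (10150−2366)/(10150−1) = 0.7670.
SE(p̂) = √[p(1−p)/n · (N−n)/(N−1)] = √[0.2500/2366 × 0.7670] = 0.00900.
E = z × SE = 1.75 × 0.00900 = 0.01575 ≈ 1.6 percentage points.

1.6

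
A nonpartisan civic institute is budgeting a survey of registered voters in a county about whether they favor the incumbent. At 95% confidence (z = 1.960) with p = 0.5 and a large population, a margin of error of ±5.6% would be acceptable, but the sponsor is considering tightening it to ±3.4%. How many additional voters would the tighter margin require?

At ±5.6%: n = 1.960² × 0.2500 / 0.056² ≈ 306.25 → 307.
At ±3.4%: n = 1.960² × 0.2500 / 0.034² ≈ 830.80 → 831.
Additional respondents: 831 − 307 = 524.

524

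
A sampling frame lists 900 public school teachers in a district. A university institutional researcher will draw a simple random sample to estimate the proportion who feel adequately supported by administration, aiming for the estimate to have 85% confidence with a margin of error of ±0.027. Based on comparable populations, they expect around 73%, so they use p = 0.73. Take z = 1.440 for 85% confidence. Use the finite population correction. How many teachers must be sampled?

Unadjusted: n₀ = 1.440² × 0.73 × 0.27 / 0.027² ≈ 560.64, so n₀ = 561.
Finite population correction with N = 900: n = n₀ / (1 + (n₀−1)/N) = 561 / (1 + 560/900) = 561 / 1.6222 ≈ 345.82.
Rounding up, n = 346.

346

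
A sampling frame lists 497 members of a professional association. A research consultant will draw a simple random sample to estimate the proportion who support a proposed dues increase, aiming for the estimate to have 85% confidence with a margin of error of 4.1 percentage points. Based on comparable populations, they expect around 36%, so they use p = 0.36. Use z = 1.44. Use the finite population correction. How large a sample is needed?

Unadjusted: n₀ = 1.44² × 0.36 × 0.64 / 0.041² ≈ 284.21, so n₀ = 285.
Finite population correction with N = 497: n = n₀ / (1 + (n₀−1)/N) = 285 / (1 + 284/497) = 285 / 1.5714 ≈ 181.36.
Rounding up, n = 182.

182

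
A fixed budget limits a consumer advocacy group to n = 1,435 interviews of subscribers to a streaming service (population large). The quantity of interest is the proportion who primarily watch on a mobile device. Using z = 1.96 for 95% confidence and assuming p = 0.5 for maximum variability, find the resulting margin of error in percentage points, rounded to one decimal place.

2.6

SE(p̂) = √[p(1−p)/n] = √[0.2500/1435] = 0.01320.
E = z × SE = 1.96 × 0.01320 = 0.02587, or 2.6 percentage points.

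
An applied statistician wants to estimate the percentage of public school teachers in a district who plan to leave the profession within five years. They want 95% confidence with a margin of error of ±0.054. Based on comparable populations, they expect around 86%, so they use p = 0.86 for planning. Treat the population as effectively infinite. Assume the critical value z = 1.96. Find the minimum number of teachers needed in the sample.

159

With p = 0.86, p(1−p) = 0.1204.
n = z²·p(1−p)/E² = 1.96² × 0.1204 / 0.054² = 3.8416 × 0.1204 / 0.002916 ≈ 158.62.
Rounding up gives n = 159.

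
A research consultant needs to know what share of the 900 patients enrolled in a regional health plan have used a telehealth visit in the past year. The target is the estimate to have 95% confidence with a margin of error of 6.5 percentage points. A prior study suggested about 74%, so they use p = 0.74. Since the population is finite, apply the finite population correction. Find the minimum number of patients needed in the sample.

For 95% confidence, z = 1.960.
Unadjusted: n₀ = 1.960² × 0.74 × 0.26 / 0.065² ≈ 174.94, so n₀ = 175.
Finite population correction with N = 900: n = n₀ / (1 + (n₀−1)/N) = 175 / (1 + 174/900) = 175 / 1.1933 ≈ 146.65.
Rounding up, n = 147.

147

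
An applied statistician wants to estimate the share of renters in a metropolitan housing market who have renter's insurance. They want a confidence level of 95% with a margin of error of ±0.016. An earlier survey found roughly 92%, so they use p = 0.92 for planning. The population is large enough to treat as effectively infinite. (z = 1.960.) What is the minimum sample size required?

1105

With p = 0.92, p(1−p) = 0.0736.
n = z²·p(1−p)/E² = 1.960² × 0.0736 / 0.016² = 3.8416 × 0.0736 / 0.000256 ≈ 1104.46.
Rounding up gives n = 1105.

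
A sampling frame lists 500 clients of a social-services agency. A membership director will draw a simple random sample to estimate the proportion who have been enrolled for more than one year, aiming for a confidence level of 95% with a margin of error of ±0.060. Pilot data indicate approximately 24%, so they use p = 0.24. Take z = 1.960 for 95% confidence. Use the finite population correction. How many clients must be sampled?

141

Unadjusted: n₀ = 1.960² × 0.24 × 0.76 / 0.060² ≈ 194.64, so n₀ = 195.
Finite population correction with N = 500: n = n₀ / (1 + (n₀−1)/N) = 195 / (1 + 194/500) = 195 / 1.3880 ≈ 140.49.
Rounding up, n = 141.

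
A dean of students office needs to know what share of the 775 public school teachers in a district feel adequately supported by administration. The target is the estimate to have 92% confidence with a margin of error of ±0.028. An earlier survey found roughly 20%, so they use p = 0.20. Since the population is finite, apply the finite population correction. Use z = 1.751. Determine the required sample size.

347

Unadjusted: n₀ = 1.751² × 0.20 × 0.80 / 0.028² ≈ 625.71, so n₀ = 626.
Finite population correction with N = 775: n = n₀ / (1 + (n₀−1)/N) = 626 / (1 + 625/775) = 626 / 1.8065 ≈ 346.54.
Rounding up, n = 347.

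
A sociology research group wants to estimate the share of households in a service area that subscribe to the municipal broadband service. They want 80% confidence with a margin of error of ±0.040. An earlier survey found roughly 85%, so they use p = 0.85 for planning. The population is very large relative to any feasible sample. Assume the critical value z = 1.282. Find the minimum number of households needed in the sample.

With p = 0.85, p(1−p) = 0.1275.
n = z²·p(1−p)/E² = 1.282² × 0.1275 / 0.040² = 1.6435 × 0.1275 / 0.001600 ≈ 130.97.
Rounding up gives n = 131.

131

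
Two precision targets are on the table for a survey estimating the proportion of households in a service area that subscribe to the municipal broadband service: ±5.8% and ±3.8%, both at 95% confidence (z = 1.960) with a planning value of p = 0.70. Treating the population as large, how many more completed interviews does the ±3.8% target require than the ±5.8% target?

319

At ±5.8%: n = 1.960² × 0.2100 / 0.058² ≈ 239.81 → 240.
At ±3.8%: n = 1.960² × 0.2100 / 0.038² ≈ 558.68 → 559.
Additional respondents: 559 − 240 = 319.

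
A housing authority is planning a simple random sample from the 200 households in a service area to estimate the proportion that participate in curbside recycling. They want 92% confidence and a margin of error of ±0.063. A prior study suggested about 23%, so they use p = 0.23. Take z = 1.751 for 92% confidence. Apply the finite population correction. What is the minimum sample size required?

82

Unadjusted: n₀ = 1.751² × 0.23 × 0.77 / 0.063² ≈ 136.81, so n₀ = 137.
Finite population correction with N = 200: n = n₀ / (1 + (n₀−1)/N) = 137 / (1 + 136/200) = 137 / 1.6800 ≈ 81.55.
Rounding up, n = 82.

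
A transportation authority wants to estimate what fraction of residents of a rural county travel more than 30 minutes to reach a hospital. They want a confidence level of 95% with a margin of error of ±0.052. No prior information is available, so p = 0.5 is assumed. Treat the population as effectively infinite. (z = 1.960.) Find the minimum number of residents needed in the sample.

With p = 0.5, p(1−p) = 0.25.
n = z²·p(1−p)/E² = 1.960² × 0.2500 / 0.052² = 3.8416 × 0.2500 / 0.002704 ≈ 355.18.
Rounding up gives n = 356.

356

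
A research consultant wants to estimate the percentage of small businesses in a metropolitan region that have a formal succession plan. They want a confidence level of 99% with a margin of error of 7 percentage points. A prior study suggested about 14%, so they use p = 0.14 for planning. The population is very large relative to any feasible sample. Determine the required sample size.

For 99% confidence, z = 2.58.
With p = 0.14, p(1−p) = 0.1204.
n = z²·p(1−p)/E² = 2.58² × 0.1204 / 0.070² = 6.6564 × 0.1204 / 0.004900 ≈ 163.56.
Rounding up gives n = 164.

164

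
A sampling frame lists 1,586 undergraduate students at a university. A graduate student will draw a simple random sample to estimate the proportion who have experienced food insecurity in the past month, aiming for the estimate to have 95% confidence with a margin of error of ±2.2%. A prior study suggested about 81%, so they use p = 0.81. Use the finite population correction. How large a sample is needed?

691

For 95% confidence, z = 1.960.
Unadjusted: n₀ = 1.960² × 0.81 × 0.19 / 0.022² ≈ 1221.53, so n₀ = 1222.
Finite population correction with N = 1,586: n = n₀ / (1 + (n₀−1)/N) = 1222 / (1 + 1221/1586) = 1222 / 1.7699 ≈ 690.45.
Rounding up, n = 691.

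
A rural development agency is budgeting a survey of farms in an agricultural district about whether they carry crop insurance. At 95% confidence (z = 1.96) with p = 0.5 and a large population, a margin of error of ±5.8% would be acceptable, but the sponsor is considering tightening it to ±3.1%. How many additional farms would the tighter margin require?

At ±5.8%: n = 1.96² × 0.2500 / 0.058² ≈ 285.49 → 286.
At ±3.1%: n = 1.96² × 0.2500 / 0.031² ≈ 999.38 → 1000.
Additional respondents: 1000 − 286 = 714.

714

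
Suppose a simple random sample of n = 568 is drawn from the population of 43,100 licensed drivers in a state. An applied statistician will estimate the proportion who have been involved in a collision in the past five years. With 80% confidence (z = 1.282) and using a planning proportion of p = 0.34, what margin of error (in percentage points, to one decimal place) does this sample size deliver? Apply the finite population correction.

Finite-population factor: (N−n)/(N−1) = (43100−568)/(43100−1) = 0.9868.
SE(p̂) = √[p(1−p)/n · (N−n)/(N−1)] = √[0.2244/568 × 0.9868] = 0.01975.
E = z × SE = 1.282 × 0.01975 = 0.02531 ≈ 2.5 percentage points.

2.5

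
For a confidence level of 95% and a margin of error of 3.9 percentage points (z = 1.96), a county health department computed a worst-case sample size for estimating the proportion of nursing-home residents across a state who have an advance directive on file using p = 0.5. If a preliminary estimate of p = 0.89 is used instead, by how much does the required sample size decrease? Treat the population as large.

384

Conservative (p = 0.5): n = 1.96² × 0.25 / 0.039² ≈ 631.43 → 632.
Using p = 0.89: p(1−p) = 0.0979, so n = 1.96² × 0.0979 / 0.039² ≈ 247.27 → 248.
Reduction: 632 − 248 = 384.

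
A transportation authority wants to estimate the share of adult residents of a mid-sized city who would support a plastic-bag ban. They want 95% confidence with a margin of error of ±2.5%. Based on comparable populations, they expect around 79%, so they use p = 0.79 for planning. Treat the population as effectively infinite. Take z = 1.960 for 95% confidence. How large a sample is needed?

1020

With p = 0.79, p(1−p) = 0.1659.
n = z²·p(1−p)/E² = 1.960² × 0.1659 / 0.025² = 3.8416 × 0.1659 / 0.000625 ≈ 1019.71.
Rounding up gives n = 1020.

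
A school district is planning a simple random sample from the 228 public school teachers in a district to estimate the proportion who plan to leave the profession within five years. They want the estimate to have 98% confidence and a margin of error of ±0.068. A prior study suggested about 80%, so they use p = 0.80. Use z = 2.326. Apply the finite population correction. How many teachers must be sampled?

104

Unadjusted: n₀ = 2.326² × 0.80 × 0.20 / 0.068² ≈ 187.21, so n₀ = 188.
Finite population correction with N = 228: n = n₀ / (1 + (n₀−1)/N) = 188 / (1 + 187/228) = 188 / 1.8202 ≈ 103.29.
Rounding up, n = 104.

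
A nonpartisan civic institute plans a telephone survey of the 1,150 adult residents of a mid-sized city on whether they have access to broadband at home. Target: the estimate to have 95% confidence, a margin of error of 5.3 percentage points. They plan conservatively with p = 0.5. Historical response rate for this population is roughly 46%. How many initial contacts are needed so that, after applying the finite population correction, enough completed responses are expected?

574

For 95% confidence, z = 1.96.
Completed interviews needed (unadjusted): n₀ = 1.96² × 0.2500 / 0.053² ≈ 341.90 → 342.
FPC for N = 1,150: n = 342 / (1 + 341/1150) = 342 / 1.2965 ≈ 263.78 → 264.
At a 46% response rate, contacts needed = 264 / 0.46 ≈ 573.91 → 574.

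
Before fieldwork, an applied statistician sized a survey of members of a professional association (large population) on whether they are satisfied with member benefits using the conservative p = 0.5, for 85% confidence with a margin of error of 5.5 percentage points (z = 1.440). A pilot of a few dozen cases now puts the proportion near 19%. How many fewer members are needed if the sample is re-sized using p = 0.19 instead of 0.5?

Conservative (p = 0.5): n = 1.440² × 0.25 / 0.055² ≈ 171.37 → 172.
Using p = 0.19: p(1−p) = 0.1539, so n = 1.440² × 0.1539 / 0.055² ≈ 105.50 → 106.
Reduction: 172 − 106 = 66.

66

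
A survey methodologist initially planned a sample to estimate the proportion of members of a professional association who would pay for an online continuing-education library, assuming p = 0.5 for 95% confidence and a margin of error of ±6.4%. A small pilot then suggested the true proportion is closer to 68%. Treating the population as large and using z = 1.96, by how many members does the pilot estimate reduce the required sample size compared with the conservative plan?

Conservative (p = 0.5): n = 1.96² × 0.25 / 0.064² ≈ 234.47 → 235.
Using p = 0.68: p(1−p) = 0.2176, so n = 1.96² × 0.2176 / 0.064² ≈ 204.08 → 205.
Reduction: 235 − 205 = 30.

30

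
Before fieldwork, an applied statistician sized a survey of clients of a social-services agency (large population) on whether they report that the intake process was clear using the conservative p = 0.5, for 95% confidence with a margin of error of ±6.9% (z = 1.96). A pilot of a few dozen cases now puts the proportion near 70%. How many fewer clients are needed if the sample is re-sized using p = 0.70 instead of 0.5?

Conservative (p = 0.5): n = 1.96² × 0.25 / 0.069² ≈ 201.72 → 202.
Using p = 0.70: p(1−p) = 0.2100, so n = 1.96² × 0.2100 / 0.069² ≈ 169.45 → 170.
Reduction: 202 − 170 = 32.

32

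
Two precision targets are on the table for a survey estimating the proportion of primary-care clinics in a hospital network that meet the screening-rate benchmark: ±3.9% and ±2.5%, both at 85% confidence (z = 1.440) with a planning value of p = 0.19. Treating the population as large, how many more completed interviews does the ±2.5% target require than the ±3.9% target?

301

At ±3.9%: n = 1.440² × 0.1539 / 0.039² ≈ 209.81 → 210.
At ±2.5%: n = 1.440² × 0.1539 / 0.025² ≈ 510.60 → 511.
Additional respondents: 511 − 210 = 301.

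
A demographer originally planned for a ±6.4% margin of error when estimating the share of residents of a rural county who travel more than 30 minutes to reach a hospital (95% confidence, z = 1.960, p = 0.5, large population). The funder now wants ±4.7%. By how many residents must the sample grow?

At ±6.4%: n = 1.960² × 0.2500 / 0.064² ≈ 234.47 → 235.
At ±4.7%: n = 1.960² × 0.2500 / 0.047² ≈ 434.77 → 435.
Additional respondents: 435 − 235 = 200.

200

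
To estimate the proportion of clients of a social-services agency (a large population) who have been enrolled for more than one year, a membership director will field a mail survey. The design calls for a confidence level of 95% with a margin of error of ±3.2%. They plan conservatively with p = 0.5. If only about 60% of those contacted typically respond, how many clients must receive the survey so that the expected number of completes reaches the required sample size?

For 95% confidence, z = 1.960.
Completed interviews needed: n₀ = 1.960² × 0.2500 / 0.032² ≈ 937.89 → 938.
At a 60% response rate, contacts needed = 938 / 0.60 ≈ 1563.33 → 1564.

1564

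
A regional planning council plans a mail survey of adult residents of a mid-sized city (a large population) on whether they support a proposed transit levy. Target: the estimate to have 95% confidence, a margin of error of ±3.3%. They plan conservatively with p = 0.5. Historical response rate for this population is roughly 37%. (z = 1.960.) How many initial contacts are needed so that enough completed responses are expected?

Completed interviews needed: n₀ = 1.960² × 0.2500 / 0.033² ≈ 881.91 → 882.
At a 37% response rate, contacts needed = 882 / 0.37 ≈ 2383.78 → 2384.

2384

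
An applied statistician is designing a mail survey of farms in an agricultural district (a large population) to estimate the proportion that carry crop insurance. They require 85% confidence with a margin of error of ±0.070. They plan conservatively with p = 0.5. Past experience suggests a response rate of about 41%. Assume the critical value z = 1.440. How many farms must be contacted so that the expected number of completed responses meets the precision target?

259

Completed interviews needed: n₀ = 1.440² × 0.2500 / 0.070² ≈ 105.80 → 106.
At a 41% response rate, contacts needed = 106 / 0.41 ≈ 258.54 → 259.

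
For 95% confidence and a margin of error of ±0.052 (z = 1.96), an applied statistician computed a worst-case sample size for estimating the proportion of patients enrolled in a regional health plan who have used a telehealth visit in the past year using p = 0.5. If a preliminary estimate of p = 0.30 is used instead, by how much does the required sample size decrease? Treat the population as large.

57

Conservative (p = 0.5): n = 1.96² × 0.25 / 0.052² ≈ 355.18 → 356.
Using p = 0.30: p(1−p) = 0.2100, so n = 1.96² × 0.2100 / 0.052² ≈ 298.35 → 299.
Reduction: 356 − 299 = 57.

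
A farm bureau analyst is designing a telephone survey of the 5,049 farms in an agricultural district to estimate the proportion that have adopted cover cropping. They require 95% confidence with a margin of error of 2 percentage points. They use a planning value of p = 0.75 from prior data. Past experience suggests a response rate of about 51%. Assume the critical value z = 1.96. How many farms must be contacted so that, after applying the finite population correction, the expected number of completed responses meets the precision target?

Completed interviews needed (unadjusted): n₀ = 1.96² × 0.1875 / 0.020² ≈ 1800.75 → 1801.
FPC for N = 5,049: n = 1801 / (1 + 1800/5049) = 1801 / 1.3565 ≈ 1327.68 → 1328.
At a 51% response rate, contacts needed = 1328 / 0.51 ≈ 2603.92 → 2604.

2604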